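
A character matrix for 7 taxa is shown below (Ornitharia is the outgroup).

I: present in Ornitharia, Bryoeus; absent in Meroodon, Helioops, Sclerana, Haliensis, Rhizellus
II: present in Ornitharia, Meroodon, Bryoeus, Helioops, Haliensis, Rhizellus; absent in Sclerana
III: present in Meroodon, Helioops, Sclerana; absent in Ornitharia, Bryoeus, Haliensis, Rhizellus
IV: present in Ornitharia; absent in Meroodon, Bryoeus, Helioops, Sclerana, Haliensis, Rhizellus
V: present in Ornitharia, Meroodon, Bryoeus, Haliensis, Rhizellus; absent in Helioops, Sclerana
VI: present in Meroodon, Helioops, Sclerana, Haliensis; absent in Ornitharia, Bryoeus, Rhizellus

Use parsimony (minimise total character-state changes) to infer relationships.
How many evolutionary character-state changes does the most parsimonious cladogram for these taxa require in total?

6

Character polarity is set by the outgroup: the derived state is whichever differs from the outgroup's state, so for I, II, IV, V the derived state is 'absent', and for the remaining characters it is 'present'.
I (derived state 'absent') is shared by Haliensis, Helioops, Meroodon, Rhizellus, and Sclerana — a synapomorphy uniting that clade.
II: derived state 'absent' in Sclerana only — an autapomorphy, so it tells us nothing about relationships among taxa.
III: derived state 'present' in Helioops, Meroodon, and Sclerana only — synapomorphy for {Helioops, Meroodon, Sclerana}.
IV (derived state 'absent') is shared by all ingroup taxa — unites the whole ingroup.
V (derived state 'absent') is shared by Helioops and Sclerana — a synapomorphy uniting that clade.
VI (derived state 'present') is shared by Haliensis, Helioops, Meroodon, and Sclerana — a synapomorphy uniting that clade.
Most parsimonious ingroup topology: ((((Meroodon,(Helioops,Sclerana)),Haliensis),Rhizellus),Bryoeus).
Changes per character on this tree: I: 1; II: 1; III: 1; IV: 1; V: 1; VI: 1.
Total = 6.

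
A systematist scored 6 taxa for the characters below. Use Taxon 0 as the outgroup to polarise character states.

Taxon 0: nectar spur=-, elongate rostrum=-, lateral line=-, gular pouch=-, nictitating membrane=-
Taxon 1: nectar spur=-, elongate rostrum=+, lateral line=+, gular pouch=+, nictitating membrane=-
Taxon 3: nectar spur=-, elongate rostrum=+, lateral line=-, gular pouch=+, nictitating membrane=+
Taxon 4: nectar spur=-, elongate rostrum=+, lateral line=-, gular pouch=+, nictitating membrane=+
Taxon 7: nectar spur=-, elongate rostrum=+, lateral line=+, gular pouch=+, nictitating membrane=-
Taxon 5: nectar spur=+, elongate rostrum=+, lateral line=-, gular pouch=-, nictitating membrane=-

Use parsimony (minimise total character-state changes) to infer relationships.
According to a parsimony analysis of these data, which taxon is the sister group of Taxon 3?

The outgroup has state '-' for every character, so '+' is the derived state throughout.
nectar spur: derived state '+' in Taxon 5 only — an autapomorphy, so it tells us nothing about relationships among taxa.
elongate rostrum (derived state '+') is shared by all ingroup taxa — unites the whole ingroup.
lateral line (derived state '+') is shared by Taxon 1 and Taxon 7 — a synapomorphy uniting that clade.
Only Taxon 1, Taxon 3, Taxon 4, and Taxon 7 show the derived state '+' for gular pouch, supporting them as a clade.
nictitating membrane (derived state '+') is shared by Taxon 3 and Taxon 4 — a synapomorphy uniting that clade.
Most parsimonious ingroup topology: (((Taxon 1,Taxon 7),(Taxon 3,Taxon 4)),Taxon 5).
Taxon 3 and Taxon 4 form a cherry on this tree, so they are sister taxa.

Taxon 4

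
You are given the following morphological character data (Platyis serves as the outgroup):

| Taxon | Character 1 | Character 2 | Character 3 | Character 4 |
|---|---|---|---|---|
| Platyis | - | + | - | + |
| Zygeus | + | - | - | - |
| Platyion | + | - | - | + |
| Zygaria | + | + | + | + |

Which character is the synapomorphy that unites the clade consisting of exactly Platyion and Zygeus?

Character 2

Character polarity is set by the outgroup: the derived state is whichever differs from the outgroup's state, so for Character 2, Character 4 the derived state is '-', and for the remaining characters it is '+'.
Character 1 (derived state '+') is shared by all ingroup taxa — unites the whole ingroup.
Character 2: derived state '-' in Platyion and Zygeus only — synapomorphy for {Platyion, Zygeus}.
Character 3 (derived state '+') is unique to Zygaria (autapomorphy; uninformative for grouping).
Character 4: derived state '-' in Zygeus only — an autapomorphy, so it tells us nothing about relationships among taxa.
Most parsimonious ingroup topology: ((Zygeus,Platyion),Zygaria).
The clade {Platyion, Zygeus} is supported by Character 2: its derived state '-' occurs in exactly those taxa and in no other taxon (including the outgroup).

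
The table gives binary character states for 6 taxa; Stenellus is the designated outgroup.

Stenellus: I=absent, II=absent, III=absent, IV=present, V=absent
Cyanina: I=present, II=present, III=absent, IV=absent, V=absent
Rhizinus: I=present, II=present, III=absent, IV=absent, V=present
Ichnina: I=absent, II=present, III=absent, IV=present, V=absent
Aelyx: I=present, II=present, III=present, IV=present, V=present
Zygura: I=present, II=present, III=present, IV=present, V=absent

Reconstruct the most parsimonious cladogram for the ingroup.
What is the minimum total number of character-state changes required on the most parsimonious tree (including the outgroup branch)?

Character polarity is set by the outgroup: the derived state is whichever differs from the outgroup's state, so for IV the derived state is 'absent', and for the remaining characters it is 'present'.
Only Aelyx, Cyanina, Rhizinus, and Zygura show the derived state 'present' for I, supporting them as a clade.
II (derived state 'present') is shared by all ingroup taxa — unites the whole ingroup.
III: derived state 'present' in Aelyx and Zygura only — synapomorphy for {Aelyx, Zygura}.
IV: derived state 'absent' in Cyanina and Rhizinus only — synapomorphy for {Cyanina, Rhizinus}.
V (state 'present') occurs in Aelyx and Rhizinus but conflicts with the nesting implied by the other characters — most parsimoniously interpreted as homoplasy.
Most parsimonious ingroup topology: (((Cyanina,Rhizinus),(Aelyx,Zygura)),Ichnina).
Changes per character on this tree: I: 1; II: 1; III: 1; IV: 1; V: 2.
Total = 6.

6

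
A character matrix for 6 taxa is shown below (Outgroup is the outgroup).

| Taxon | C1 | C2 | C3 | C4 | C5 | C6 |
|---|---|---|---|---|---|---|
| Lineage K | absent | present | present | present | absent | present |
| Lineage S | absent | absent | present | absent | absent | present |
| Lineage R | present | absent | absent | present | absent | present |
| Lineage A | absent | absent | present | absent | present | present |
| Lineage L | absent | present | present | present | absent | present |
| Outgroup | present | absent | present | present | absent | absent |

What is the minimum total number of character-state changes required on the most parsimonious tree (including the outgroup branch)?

Character polarity is set by the outgroup: the derived state is whichever differs from the outgroup's state, so for C1, C3, C4 the derived state is 'absent', and for the remaining characters it is 'present'.
Only Lineage A, Lineage K, Lineage L, and Lineage S show the derived state 'absent' for C1, supporting them as a clade.
Only Lineage K and Lineage L show the derived state 'present' for C2, supporting them as a clade.
C3: derived state 'absent' in Lineage R only — an autapomorphy, so it tells us nothing about relationships among taxa.
C4 (derived state 'absent') is shared by Lineage A and Lineage S — a synapomorphy uniting that clade.
C5 (derived state 'present') is unique to Lineage A (autapomorphy; uninformative for grouping).
C6 (derived state 'present') is shared by all ingroup taxa — unites the whole ingroup.
Most parsimonious ingroup topology: (((Lineage L,Lineage K),(Lineage S,Lineage A)),Lineage R).
Changes per character on this tree: C1: 1; C2: 1; C3: 1; C4: 1; C5: 1; C6: 1.
Total = 6.

6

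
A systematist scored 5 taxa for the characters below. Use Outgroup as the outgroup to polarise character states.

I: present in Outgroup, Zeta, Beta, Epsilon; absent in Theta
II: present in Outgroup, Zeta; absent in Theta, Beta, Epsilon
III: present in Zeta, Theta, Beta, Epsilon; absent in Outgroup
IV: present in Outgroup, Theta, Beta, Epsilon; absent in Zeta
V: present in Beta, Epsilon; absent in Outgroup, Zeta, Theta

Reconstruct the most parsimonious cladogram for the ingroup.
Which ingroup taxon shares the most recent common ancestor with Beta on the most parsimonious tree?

Character polarity is set by the outgroup: the derived state is whichever differs from the outgroup's state, so for I, II, IV the derived state is 'absent', and for the remaining characters it is 'present'.
I (derived state 'absent') is unique to Theta (autapomorphy; uninformative for grouping).
Only Beta, Epsilon, and Theta show the derived state 'absent' for II, supporting them as a clade.
All ingroup taxa share the derived state 'present' for III; it defines the ingroup but does not resolve relationships within it.
IV: derived state 'absent' in Zeta only — an autapomorphy, so it tells us nothing about relationships among taxa.
V (derived state 'present') is shared by Beta and Epsilon — a synapomorphy uniting that clade.
Most parsimonious ingroup topology: (Zeta,(Theta,(Beta,Epsilon))).
Beta and Epsilon form a cherry on this tree, so they are sister taxa.

Epsilon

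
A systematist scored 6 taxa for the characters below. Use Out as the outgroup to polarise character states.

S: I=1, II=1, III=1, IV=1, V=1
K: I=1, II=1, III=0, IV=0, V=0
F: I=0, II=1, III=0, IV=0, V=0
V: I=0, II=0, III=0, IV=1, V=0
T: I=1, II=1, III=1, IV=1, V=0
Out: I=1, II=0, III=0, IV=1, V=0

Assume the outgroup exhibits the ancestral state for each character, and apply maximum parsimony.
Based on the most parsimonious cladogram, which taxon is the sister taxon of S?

Character polarity is set by the outgroup: the derived state is whichever differs from the outgroup's state, so for I, IV the derived state is '0', and for the remaining characters it is '1'.
I groups F and V, which is incompatible with the clades supported by the remaining characters; treating it as convergent (homoplasy) costs fewer steps than any alternative tree.
Only F, K, S, and T show the derived state '1' for II, supporting them as a clade.
III: derived state '1' in S and T only — synapomorphy for {S, T}.
IV: derived state '0' in F and K only — synapomorphy for {F, K}.
V: derived state '1' in S only — an autapomorphy, so it tells us nothing about relationships among taxa.
Most parsimonious ingroup topology: (((T,S),(F,K)),V).
S and T form a cherry on this tree, so they are sister taxa.

T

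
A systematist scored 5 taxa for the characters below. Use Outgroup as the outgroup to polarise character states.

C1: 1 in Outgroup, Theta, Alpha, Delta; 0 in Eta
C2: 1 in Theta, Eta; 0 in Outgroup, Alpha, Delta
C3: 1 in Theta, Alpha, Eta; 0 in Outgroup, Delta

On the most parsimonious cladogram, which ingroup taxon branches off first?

Delta

Character polarity is set by the outgroup: the derived state is whichever differs from the outgroup's state, so for C1 the derived state is '0', and for the remaining characters it is '1'.
C1 (derived state '0') is unique to Eta (autapomorphy; uninformative for grouping).
C2 (derived state '1') is shared by Eta and Theta — a synapomorphy uniting that clade.
C3: derived state '1' in Alpha, Eta, and Theta only — synapomorphy for {Alpha, Eta, Theta}.
Most parsimonious ingroup topology: (((Theta,Eta),Alpha),Delta).
Delta is sister to the clade containing all other ingroup taxa, so it is the earliest-diverging (most basal) ingroup lineage.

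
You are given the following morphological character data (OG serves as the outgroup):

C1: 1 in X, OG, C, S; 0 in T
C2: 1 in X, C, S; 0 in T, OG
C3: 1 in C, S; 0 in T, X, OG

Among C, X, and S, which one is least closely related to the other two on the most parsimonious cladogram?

X

Character polarity is set by the outgroup: the derived state is whichever differs from the outgroup's state, so for C1 the derived state is '0', and for the remaining characters it is '1'.
C1 (derived state '0') is unique to T (autapomorphy; uninformative for grouping).
Only C, S, and X show the derived state '1' for C2, supporting them as a clade.
Only C and S show the derived state '1' for C3, supporting them as a clade.
Most parsimonious ingroup topology: (((C,S),X),T).
S and C share a more recent common ancestor with each other than either does with X, so X is the least closely related of the three.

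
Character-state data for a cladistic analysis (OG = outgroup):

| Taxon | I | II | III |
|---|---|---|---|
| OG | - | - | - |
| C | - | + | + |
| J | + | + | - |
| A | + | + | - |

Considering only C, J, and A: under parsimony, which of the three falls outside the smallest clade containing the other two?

C

The outgroup has state '-' for every character, so '+' is the derived state throughout.
I (derived state '+') is shared by A and J — a synapomorphy uniting that clade.
All ingroup taxa share the derived state '+' for II; it defines the ingroup but does not resolve relationships within it.
III: derived state '+' in C only — an autapomorphy, so it tells us nothing about relationships among taxa.
Most parsimonious ingroup topology: ((A,J),C).
J and A share a more recent common ancestor with each other than either does with C, so C is the least closely related of the three.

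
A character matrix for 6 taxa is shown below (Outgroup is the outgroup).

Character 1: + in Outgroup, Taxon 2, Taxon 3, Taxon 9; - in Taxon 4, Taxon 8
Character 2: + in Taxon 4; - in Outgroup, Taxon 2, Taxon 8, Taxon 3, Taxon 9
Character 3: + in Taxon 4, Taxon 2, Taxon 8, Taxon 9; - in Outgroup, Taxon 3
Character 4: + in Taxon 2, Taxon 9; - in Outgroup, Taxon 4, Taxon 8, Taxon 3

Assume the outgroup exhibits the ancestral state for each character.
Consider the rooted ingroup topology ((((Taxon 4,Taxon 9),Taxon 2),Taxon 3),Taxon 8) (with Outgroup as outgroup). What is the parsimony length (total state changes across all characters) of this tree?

7

Map each character onto ((((Taxon 4,Taxon 9),Taxon 2),Taxon 3),Taxon 8) (rooted by Outgroup) and count the minimum state changes it requires (Fitch parsimony):
Character 1: 2; Character 2: 1; Character 3: 2; Character 4: 2.
Total tree length = 7.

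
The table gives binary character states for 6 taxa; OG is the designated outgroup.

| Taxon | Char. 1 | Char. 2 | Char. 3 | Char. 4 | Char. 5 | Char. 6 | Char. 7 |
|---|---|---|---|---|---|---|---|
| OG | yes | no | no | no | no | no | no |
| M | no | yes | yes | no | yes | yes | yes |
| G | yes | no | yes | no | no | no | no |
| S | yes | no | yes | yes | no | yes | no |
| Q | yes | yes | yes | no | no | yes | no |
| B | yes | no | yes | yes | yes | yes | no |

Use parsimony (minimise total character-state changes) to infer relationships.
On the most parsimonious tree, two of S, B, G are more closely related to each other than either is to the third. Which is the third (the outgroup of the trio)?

Character polarity is set by the outgroup: the derived state is whichever differs from the outgroup's state, so for Char. 1 the derived state is 'no', and for the remaining characters it is 'yes'.
Char. 1 (derived state 'no') is unique to M (autapomorphy; uninformative for grouping).
Char. 2: derived state 'yes' in M and Q only — synapomorphy for {M, Q}.
Char. 3 (derived state 'yes') is shared by all ingroup taxa — unites the whole ingroup.
Only B and S show the derived state 'yes' for Char. 4, supporting them as a clade.
Char. 5 groups B and M, which is incompatible with the clades supported by the remaining characters; treating it as convergent (homoplasy) costs fewer steps than any alternative tree.
Char. 6 (derived state 'yes') is shared by B, M, Q, and S — a synapomorphy uniting that clade.
Char. 7 (derived state 'yes') is unique to M (autapomorphy; uninformative for grouping).
Most parsimonious ingroup topology: (((M,Q),(S,B)),G).
S and B share a more recent common ancestor with each other than either does with G, so G is the least closely related of the three.

G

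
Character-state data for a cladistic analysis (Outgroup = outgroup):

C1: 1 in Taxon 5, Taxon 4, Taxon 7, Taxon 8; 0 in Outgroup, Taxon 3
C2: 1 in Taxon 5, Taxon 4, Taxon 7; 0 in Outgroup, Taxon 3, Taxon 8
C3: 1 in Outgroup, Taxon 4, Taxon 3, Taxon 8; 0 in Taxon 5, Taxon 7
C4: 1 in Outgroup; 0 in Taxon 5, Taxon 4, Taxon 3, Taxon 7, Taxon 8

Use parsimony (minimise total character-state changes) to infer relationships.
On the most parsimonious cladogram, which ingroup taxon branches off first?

Taxon 3

Character polarity is set by the outgroup: the derived state is whichever differs from the outgroup's state, so for C3, C4 the derived state is '0', and for the remaining characters it is '1'.
Only Taxon 4, Taxon 5, Taxon 7, and Taxon 8 show the derived state '1' for C1, supporting them as a clade.
Only Taxon 4, Taxon 5, and Taxon 7 show the derived state '1' for C2, supporting them as a clade.
C3: derived state '0' in Taxon 5 and Taxon 7 only — synapomorphy for {Taxon 5, Taxon 7}.
C4 (derived state '0') is shared by all ingroup taxa — unites the whole ingroup.
Most parsimonious ingroup topology: ((((Taxon 7,Taxon 5),Taxon 4),Taxon 8),Taxon 3).
Taxon 3 is sister to the clade containing all other ingroup taxa, so it is the earliest-diverging (most basal) ingroup lineage.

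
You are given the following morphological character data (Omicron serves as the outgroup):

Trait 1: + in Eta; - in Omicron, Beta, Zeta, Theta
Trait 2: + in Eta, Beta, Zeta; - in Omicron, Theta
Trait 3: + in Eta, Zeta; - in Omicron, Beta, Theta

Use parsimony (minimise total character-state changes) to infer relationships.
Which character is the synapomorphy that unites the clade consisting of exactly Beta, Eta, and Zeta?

The outgroup has state '-' for every character, so '+' is the derived state throughout.
Trait 1 (derived state '+') is unique to Eta (autapomorphy; uninformative for grouping).
Only Beta, Eta, and Zeta show the derived state '+' for Trait 2, supporting them as a clade.
Trait 3: derived state '+' in Eta and Zeta only — synapomorphy for {Eta, Zeta}.
Most parsimonious ingroup topology: (((Eta,Zeta),Beta),Theta).
The clade {Beta, Eta, Zeta} is supported by Trait 2: its derived state '+' occurs in exactly those taxa and in no other taxon (including the outgroup).

Trait 2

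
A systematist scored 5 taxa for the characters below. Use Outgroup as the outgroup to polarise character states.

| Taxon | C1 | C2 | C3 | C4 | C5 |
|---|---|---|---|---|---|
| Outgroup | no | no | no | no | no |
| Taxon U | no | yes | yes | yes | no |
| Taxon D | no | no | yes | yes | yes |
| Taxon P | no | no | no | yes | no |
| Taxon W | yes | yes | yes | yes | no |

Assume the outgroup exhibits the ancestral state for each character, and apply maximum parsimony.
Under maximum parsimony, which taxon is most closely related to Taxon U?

Taxon W

The outgroup has state 'no' for every character, so 'yes' is the derived state throughout.
C1 (derived state 'yes') is unique to Taxon W (autapomorphy; uninformative for grouping).
C2 (derived state 'yes') is shared by Taxon U and Taxon W — a synapomorphy uniting that clade.
Only Taxon D, Taxon U, and Taxon W show the derived state 'yes' for C3, supporting them as a clade.
All ingroup taxa share the derived state 'yes' for C4; it defines the ingroup but does not resolve relationships within it.
C5 (derived state 'yes') is unique to Taxon D (autapomorphy; uninformative for grouping).
Most parsimonious ingroup topology: (((Taxon U,Taxon W),Taxon D),Taxon P).
Taxon U and Taxon W form a cherry on this tree, so they are sister taxa.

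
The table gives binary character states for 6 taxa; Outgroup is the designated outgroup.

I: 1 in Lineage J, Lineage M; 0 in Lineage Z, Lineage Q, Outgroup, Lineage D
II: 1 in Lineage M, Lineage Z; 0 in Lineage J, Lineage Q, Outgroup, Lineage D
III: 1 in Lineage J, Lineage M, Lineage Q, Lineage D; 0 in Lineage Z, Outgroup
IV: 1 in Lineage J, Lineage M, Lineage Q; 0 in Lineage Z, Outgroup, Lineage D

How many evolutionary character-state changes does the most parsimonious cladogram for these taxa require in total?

The outgroup has state '0' for every character, so '1' is the derived state throughout.
I: derived state '1' in Lineage J and Lineage M only — synapomorphy for {Lineage J, Lineage M}.
II groups Lineage M and Lineage Z, which is incompatible with the clades supported by the remaining characters; treating it as convergent (homoplasy) costs fewer steps than any alternative tree.
III: derived state '1' in Lineage D, Lineage J, Lineage M, and Lineage Q only — synapomorphy for {Lineage D, Lineage J, Lineage M, Lineage Q}.
IV: derived state '1' in Lineage J, Lineage M, and Lineage Q only — synapomorphy for {Lineage J, Lineage M, Lineage Q}.
Most parsimonious ingroup topology: ((((Lineage M,Lineage J),Lineage Q),Lineage D),Lineage Z).
Changes per character on this tree: I: 1; II: 2; III: 1; IV: 1.
Total = 5.

5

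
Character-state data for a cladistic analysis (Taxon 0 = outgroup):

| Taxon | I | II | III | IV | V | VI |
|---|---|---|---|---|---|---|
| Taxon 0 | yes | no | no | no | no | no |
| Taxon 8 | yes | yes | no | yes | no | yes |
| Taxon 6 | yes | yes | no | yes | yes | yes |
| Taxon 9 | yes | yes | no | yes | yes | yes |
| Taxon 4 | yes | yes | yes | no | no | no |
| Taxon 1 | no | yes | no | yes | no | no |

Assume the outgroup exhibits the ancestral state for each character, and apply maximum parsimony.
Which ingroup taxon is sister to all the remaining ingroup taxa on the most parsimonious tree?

Character polarity is set by the outgroup: the derived state is whichever differs from the outgroup's state, so for I the derived state is 'no', and for the remaining characters it is 'yes'.
I: derived state 'no' in Taxon 1 only — an autapomorphy, so it tells us nothing about relationships among taxa.
II (derived state 'yes') is shared by all ingroup taxa — unites the whole ingroup.
III: derived state 'yes' in Taxon 4 only — an autapomorphy, so it tells us nothing about relationships among taxa.
IV: derived state 'yes' in Taxon 1, Taxon 6, Taxon 8, and Taxon 9 only — synapomorphy for {Taxon 1, Taxon 6, Taxon 8, Taxon 9}.
Only Taxon 6 and Taxon 9 show the derived state 'yes' for V, supporting them as a clade.
Only Taxon 6, Taxon 8, and Taxon 9 show the derived state 'yes' for VI, supporting them as a clade.
Most parsimonious ingroup topology: (((Taxon 8,(Taxon 9,Taxon 6)),Taxon 1),Taxon 4).
Taxon 4 is sister to the clade containing all other ingroup taxa, so it is the earliest-diverging (most basal) ingroup lineage.

Taxon 4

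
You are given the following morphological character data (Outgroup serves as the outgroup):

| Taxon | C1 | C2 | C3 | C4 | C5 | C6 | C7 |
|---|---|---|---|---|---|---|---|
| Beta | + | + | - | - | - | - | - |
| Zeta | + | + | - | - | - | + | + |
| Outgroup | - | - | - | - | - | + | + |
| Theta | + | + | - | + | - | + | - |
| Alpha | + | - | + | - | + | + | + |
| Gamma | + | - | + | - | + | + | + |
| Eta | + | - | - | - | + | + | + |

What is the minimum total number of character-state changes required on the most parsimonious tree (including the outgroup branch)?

7

Character polarity is set by the outgroup: the derived state is whichever differs from the outgroup's state, so for C6, C7 the derived state is '-', and for the remaining characters it is '+'.
All ingroup taxa share the derived state '+' for C1; it defines the ingroup but does not resolve relationships within it.
C2 (derived state '+') is shared by Beta, Theta, and Zeta — a synapomorphy uniting that clade.
Only Alpha and Gamma show the derived state '+' for C3, supporting them as a clade.
C4: derived state '+' in Theta only — an autapomorphy, so it tells us nothing about relationships among taxa.
C5: derived state '+' in Alpha, Eta, and Gamma only — synapomorphy for {Alpha, Eta, Gamma}.
C6: derived state '-' in Beta only — an autapomorphy, so it tells us nothing about relationships among taxa.
C7 (derived state '-') is shared by Beta and Theta — a synapomorphy uniting that clade.
Most parsimonious ingroup topology: (((Gamma,Alpha),Eta),((Beta,Theta),Zeta)).
Changes per character on this tree: C1: 1; C2: 1; C3: 1; C4: 1; C5: 1; C6: 1; C7: 1.
Total = 7.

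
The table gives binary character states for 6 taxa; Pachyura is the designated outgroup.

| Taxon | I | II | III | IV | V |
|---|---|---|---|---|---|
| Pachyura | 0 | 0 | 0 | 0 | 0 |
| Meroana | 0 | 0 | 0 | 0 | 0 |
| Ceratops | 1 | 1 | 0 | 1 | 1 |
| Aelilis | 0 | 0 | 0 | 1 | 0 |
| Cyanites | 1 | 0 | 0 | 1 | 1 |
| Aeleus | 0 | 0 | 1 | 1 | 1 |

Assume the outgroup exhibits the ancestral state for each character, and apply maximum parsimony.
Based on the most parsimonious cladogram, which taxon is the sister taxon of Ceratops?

Cyanites

The outgroup has state '0' for every character, so '1' is the derived state throughout.
I: derived state '1' in Ceratops and Cyanites only — synapomorphy for {Ceratops, Cyanites}.
II (derived state '1') is unique to Ceratops (autapomorphy; uninformative for grouping).
III: derived state '1' in Aeleus only — an autapomorphy, so it tells us nothing about relationships among taxa.
Only Aeleus, Aelilis, Ceratops, and Cyanites show the derived state '1' for IV, supporting them as a clade.
V (derived state '1') is shared by Aeleus, Ceratops, and Cyanites — a synapomorphy uniting that clade.
Most parsimonious ingroup topology: ((((Ceratops,Cyanites),Aeleus),Aelilis),Meroana).
Ceratops and Cyanites form a cherry on this tree, so they are sister taxa.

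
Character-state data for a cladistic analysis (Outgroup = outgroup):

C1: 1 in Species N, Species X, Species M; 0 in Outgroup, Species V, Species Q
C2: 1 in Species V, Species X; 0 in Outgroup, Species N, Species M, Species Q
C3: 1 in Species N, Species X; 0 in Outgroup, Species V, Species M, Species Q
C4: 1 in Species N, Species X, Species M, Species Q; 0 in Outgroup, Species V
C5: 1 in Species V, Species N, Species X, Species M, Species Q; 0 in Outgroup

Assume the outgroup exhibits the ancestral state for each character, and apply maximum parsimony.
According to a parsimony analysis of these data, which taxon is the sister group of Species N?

The outgroup has state '0' for every character, so '1' is the derived state throughout.
C1: derived state '1' in Species M, Species N, and Species X only — synapomorphy for {Species M, Species N, Species X}.
C2 groups Species V and Species X, which is incompatible with the clades supported by the remaining characters; treating it as convergent (homoplasy) costs fewer steps than any alternative tree.
C3: derived state '1' in Species N and Species X only — synapomorphy for {Species N, Species X}.
C4: derived state '1' in Species M, Species N, Species Q, and Species X only — synapomorphy for {Species M, Species N, Species Q, Species X}.
All ingroup taxa share the derived state '1' for C5; it defines the ingroup but does not resolve relationships within it.
Most parsimonious ingroup topology: (Species V,(((Species N,Species X),Species M),Species Q)).
Species N and Species X form a cherry on this tree, so they are sister taxa.

Species X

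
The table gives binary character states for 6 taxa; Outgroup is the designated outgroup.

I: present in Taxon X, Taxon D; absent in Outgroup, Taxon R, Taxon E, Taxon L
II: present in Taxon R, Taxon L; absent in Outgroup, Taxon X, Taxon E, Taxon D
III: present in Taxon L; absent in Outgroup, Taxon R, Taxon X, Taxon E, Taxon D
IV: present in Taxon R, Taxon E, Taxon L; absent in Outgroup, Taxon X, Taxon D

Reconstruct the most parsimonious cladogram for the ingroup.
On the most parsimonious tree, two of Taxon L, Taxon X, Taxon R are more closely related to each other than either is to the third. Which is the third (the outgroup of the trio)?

Taxon X

The outgroup has state 'absent' for every character, so 'present' is the derived state throughout.
Only Taxon D and Taxon X show the derived state 'present' for I, supporting them as a clade.
Only Taxon L and Taxon R show the derived state 'present' for II, supporting them as a clade.
III (derived state 'present') is unique to Taxon L (autapomorphy; uninformative for grouping).
IV (derived state 'present') is shared by Taxon E, Taxon L, and Taxon R — a synapomorphy uniting that clade.
Most parsimonious ingroup topology: (((Taxon R,Taxon L),Taxon E),(Taxon X,Taxon D)).
Taxon L and Taxon R share a more recent common ancestor with each other than either does with Taxon X, so Taxon X is the least closely related of the three.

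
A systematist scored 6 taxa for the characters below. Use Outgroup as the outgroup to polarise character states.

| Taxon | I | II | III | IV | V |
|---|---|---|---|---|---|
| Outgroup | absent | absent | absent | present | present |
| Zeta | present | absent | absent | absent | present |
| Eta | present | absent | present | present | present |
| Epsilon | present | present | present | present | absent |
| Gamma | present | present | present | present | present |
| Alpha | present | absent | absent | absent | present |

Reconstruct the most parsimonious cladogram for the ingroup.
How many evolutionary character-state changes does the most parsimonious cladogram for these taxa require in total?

5

Character polarity is set by the outgroup: the derived state is whichever differs from the outgroup's state, so for IV, V the derived state is 'absent', and for the remaining characters it is 'present'.
I (derived state 'present') is shared by all ingroup taxa — unites the whole ingroup.
II (derived state 'present') is shared by Epsilon and Gamma — a synapomorphy uniting that clade.
III (derived state 'present') is shared by Epsilon, Eta, and Gamma — a synapomorphy uniting that clade.
IV (derived state 'absent') is shared by Alpha and Zeta — a synapomorphy uniting that clade.
V: derived state 'absent' in Epsilon only — an autapomorphy, so it tells us nothing about relationships among taxa.
Most parsimonious ingroup topology: ((Zeta,Alpha),(Eta,(Epsilon,Gamma))).
Changes per character on this tree: I: 1; II: 1; III: 1; IV: 1; V: 1.
Total = 5.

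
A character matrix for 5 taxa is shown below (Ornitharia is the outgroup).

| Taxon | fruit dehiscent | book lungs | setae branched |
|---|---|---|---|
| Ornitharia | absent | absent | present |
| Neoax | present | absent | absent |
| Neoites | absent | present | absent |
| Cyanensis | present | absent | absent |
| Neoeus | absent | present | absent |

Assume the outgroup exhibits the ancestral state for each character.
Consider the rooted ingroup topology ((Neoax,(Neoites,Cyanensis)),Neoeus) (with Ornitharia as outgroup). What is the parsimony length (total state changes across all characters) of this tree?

Map each character onto ((Neoax,(Neoites,Cyanensis)),Neoeus) (rooted by Ornitharia) and count the minimum state changes it requires (Fitch parsimony):
fruit dehiscent: 2; book lungs: 2; setae branched: 1.
Total tree length = 5.

5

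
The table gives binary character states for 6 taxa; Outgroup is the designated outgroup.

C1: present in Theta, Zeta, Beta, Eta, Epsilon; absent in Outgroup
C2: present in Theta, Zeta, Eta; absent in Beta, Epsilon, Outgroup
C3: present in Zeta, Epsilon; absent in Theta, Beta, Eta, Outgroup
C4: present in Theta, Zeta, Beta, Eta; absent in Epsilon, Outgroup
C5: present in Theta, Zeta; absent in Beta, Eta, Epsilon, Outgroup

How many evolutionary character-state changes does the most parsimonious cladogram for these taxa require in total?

The outgroup has state 'absent' for every character, so 'present' is the derived state throughout.
C1 (derived state 'present') is shared by all ingroup taxa — unites the whole ingroup.
Only Eta, Theta, and Zeta show the derived state 'present' for C2, supporting them as a clade.
C3 (state 'present') occurs in Epsilon and Zeta but conflicts with the nesting implied by the other characters — most parsimoniously interpreted as homoplasy.
C4: derived state 'present' in Beta, Eta, Theta, and Zeta only — synapomorphy for {Beta, Eta, Theta, Zeta}.
C5 (derived state 'present') is shared by Theta and Zeta — a synapomorphy uniting that clade.
Most parsimonious ingroup topology: ((Beta,((Theta,Zeta),Eta)),Epsilon).
Changes per character on this tree: C1: 1; C2: 1; C3: 2; C4: 1; C5: 1.
Total = 6.

6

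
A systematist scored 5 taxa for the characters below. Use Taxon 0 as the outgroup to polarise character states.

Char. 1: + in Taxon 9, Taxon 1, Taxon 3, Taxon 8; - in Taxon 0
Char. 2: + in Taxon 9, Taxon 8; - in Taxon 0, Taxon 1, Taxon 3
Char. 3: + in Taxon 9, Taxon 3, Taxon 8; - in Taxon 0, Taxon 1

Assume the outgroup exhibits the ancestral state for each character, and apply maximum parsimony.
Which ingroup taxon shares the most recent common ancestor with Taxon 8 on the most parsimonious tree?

The outgroup has state '-' for every character, so '+' is the derived state throughout.
All ingroup taxa share the derived state '+' for Char. 1; it defines the ingroup but does not resolve relationships within it.
Char. 2 (derived state '+') is shared by Taxon 8 and Taxon 9 — a synapomorphy uniting that clade.
Only Taxon 3, Taxon 8, and Taxon 9 show the derived state '+' for Char. 3, supporting them as a clade.
Most parsimonious ingroup topology: (((Taxon 9,Taxon 8),Taxon 3),Taxon 1).
Taxon 8 and Taxon 9 form a cherry on this tree, so they are sister taxa.

Taxon 9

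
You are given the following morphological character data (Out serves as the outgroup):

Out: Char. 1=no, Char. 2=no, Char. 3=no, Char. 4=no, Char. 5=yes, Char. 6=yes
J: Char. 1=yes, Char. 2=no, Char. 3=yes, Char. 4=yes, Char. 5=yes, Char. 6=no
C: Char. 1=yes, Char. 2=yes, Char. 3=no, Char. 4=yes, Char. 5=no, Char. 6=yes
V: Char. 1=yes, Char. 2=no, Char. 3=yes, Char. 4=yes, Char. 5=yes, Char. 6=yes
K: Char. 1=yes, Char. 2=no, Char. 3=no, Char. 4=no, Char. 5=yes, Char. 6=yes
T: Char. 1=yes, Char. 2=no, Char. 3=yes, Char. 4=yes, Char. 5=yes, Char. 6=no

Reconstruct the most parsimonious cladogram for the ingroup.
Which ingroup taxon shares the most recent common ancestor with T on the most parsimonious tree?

Character polarity is set by the outgroup: the derived state is whichever differs from the outgroup's state, so for Char. 5, Char. 6 the derived state is 'no', and for the remaining characters it is 'yes'.
Char. 1 (derived state 'yes') is shared by all ingroup taxa — unites the whole ingroup.
Char. 2 (derived state 'yes') is unique to C (autapomorphy; uninformative for grouping).
Char. 3 (derived state 'yes') is shared by J, T, and V — a synapomorphy uniting that clade.
Only C, J, T, and V show the derived state 'yes' for Char. 4, supporting them as a clade.
Char. 5: derived state 'no' in C only — an autapomorphy, so it tells us nothing about relationships among taxa.
Char. 6 (derived state 'no') is shared by J and T — a synapomorphy uniting that clade.
Most parsimonious ingroup topology: ((((J,T),V),C),K).
T and J form a cherry on this tree, so they are sister taxa.

J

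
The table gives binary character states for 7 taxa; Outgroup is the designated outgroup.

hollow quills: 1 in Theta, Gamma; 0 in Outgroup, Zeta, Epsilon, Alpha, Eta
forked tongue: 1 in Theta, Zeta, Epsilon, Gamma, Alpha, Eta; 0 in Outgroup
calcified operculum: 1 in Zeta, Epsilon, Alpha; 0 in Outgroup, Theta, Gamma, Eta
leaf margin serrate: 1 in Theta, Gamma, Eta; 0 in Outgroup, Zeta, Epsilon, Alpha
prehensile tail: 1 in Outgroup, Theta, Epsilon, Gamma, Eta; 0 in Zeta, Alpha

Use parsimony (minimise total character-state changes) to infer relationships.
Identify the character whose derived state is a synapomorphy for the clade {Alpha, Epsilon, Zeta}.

Character polarity is set by the outgroup: the derived state is whichever differs from the outgroup's state, so for prehensile tail the derived state is '0', and for the remaining characters it is '1'.
hollow quills: derived state '1' in Gamma and Theta only — synapomorphy for {Gamma, Theta}.
All ingroup taxa share the derived state '1' for forked tongue; it defines the ingroup but does not resolve relationships within it.
calcified operculum (derived state '1') is shared by Alpha, Epsilon, and Zeta — a synapomorphy uniting that clade.
Only Eta, Gamma, and Theta show the derived state '1' for leaf margin serrate, supporting them as a clade.
prehensile tail: derived state '0' in Alpha and Zeta only — synapomorphy for {Alpha, Zeta}.
Most parsimonious ingroup topology: (((Alpha,Zeta),Epsilon),((Gamma,Theta),Eta)).
The clade {Alpha, Epsilon, Zeta} is supported by calcified operculum: its derived state '1' occurs in exactly those taxa and in no other taxon (including the outgroup).

calcified operculum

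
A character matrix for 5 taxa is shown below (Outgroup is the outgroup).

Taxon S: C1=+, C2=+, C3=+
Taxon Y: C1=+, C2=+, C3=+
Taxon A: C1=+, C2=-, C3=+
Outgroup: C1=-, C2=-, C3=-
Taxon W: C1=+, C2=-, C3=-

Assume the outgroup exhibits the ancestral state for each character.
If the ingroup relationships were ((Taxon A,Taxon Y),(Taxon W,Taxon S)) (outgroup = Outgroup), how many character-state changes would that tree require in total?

5

Map each character onto ((Taxon A,Taxon Y),(Taxon W,Taxon S)) (rooted by Outgroup) and count the minimum state changes it requires (Fitch parsimony):
C1: 1; C2: 2; C3: 2.
Total tree length = 5.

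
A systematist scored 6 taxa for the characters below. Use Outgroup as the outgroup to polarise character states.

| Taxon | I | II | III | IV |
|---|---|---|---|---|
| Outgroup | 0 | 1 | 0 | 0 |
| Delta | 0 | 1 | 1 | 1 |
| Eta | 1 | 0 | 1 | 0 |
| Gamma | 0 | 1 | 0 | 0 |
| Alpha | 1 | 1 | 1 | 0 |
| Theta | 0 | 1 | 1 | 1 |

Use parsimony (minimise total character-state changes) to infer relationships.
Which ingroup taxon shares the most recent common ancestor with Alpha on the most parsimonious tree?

Eta

Character polarity is set by the outgroup: the derived state is whichever differs from the outgroup's state, so for II the derived state is '0', and for the remaining characters it is '1'.
Only Alpha and Eta show the derived state '1' for I, supporting them as a clade.
II (derived state '0') is unique to Eta (autapomorphy; uninformative for grouping).
III: derived state '1' in Alpha, Delta, Eta, and Theta only — synapomorphy for {Alpha, Delta, Eta, Theta}.
IV (derived state '1') is shared by Delta and Theta — a synapomorphy uniting that clade.
Most parsimonious ingroup topology: (((Delta,Theta),(Eta,Alpha)),Gamma).
Alpha and Eta form a cherry on this tree, so they are sister taxa.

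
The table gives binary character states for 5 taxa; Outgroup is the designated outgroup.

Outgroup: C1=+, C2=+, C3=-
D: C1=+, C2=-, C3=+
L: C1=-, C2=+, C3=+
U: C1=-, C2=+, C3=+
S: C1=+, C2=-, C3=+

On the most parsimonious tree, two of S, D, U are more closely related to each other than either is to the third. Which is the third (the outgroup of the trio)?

U

Character polarity is set by the outgroup: the derived state is whichever differs from the outgroup's state, so for C1, C2 the derived state is '-', and for the remaining characters it is '+'.
Only L and U show the derived state '-' for C1, supporting them as a clade.
C2 (derived state '-') is shared by D and S — a synapomorphy uniting that clade.
C3 (derived state '+') is shared by all ingroup taxa — unites the whole ingroup.
Most parsimonious ingroup topology: ((D,S),(L,U)).
S and D share a more recent common ancestor with each other than either does with U, so U is the least closely related of the three.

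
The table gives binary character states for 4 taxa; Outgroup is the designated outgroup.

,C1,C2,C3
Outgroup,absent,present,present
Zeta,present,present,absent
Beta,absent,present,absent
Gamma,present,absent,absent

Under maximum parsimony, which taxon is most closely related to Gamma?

Zeta

Character polarity is set by the outgroup: the derived state is whichever differs from the outgroup's state, so for C2, C3 the derived state is 'absent', and for the remaining characters it is 'present'.
C1 (derived state 'present') is shared by Gamma and Zeta — a synapomorphy uniting that clade.
C2 (derived state 'absent') is unique to Gamma (autapomorphy; uninformative for grouping).
C3 (derived state 'absent') is shared by all ingroup taxa — unites the whole ingroup.
Most parsimonious ingroup topology: ((Zeta,Gamma),Beta).
Gamma and Zeta form a cherry on this tree, so they are sister taxa.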